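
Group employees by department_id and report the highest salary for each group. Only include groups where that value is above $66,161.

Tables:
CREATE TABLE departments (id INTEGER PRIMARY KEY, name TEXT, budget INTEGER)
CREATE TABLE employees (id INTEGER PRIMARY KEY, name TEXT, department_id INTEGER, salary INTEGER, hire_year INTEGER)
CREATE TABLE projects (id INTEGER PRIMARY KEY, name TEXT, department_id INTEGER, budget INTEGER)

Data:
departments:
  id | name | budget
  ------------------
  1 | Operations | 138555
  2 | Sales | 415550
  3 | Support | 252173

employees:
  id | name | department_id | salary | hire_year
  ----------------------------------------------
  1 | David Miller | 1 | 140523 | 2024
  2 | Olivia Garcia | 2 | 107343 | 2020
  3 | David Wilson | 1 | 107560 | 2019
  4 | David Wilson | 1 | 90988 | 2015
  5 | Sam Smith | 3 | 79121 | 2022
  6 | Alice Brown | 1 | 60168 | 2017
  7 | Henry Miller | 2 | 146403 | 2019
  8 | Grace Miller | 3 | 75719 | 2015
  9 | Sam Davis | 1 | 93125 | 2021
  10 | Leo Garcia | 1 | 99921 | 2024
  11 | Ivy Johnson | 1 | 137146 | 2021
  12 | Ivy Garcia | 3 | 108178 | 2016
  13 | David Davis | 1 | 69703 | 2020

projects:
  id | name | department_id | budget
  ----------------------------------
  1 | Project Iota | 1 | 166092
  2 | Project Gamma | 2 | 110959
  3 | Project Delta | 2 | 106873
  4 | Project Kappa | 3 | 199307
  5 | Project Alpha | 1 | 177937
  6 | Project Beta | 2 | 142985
SELECT department_id, MAX(salary) AS max_salary FROM employees GROUP BY department_id HAVING MAX(salary) > 66161

Execution result:
department_id | max_salary
1 | 140523
2 | 146403
3 | 108178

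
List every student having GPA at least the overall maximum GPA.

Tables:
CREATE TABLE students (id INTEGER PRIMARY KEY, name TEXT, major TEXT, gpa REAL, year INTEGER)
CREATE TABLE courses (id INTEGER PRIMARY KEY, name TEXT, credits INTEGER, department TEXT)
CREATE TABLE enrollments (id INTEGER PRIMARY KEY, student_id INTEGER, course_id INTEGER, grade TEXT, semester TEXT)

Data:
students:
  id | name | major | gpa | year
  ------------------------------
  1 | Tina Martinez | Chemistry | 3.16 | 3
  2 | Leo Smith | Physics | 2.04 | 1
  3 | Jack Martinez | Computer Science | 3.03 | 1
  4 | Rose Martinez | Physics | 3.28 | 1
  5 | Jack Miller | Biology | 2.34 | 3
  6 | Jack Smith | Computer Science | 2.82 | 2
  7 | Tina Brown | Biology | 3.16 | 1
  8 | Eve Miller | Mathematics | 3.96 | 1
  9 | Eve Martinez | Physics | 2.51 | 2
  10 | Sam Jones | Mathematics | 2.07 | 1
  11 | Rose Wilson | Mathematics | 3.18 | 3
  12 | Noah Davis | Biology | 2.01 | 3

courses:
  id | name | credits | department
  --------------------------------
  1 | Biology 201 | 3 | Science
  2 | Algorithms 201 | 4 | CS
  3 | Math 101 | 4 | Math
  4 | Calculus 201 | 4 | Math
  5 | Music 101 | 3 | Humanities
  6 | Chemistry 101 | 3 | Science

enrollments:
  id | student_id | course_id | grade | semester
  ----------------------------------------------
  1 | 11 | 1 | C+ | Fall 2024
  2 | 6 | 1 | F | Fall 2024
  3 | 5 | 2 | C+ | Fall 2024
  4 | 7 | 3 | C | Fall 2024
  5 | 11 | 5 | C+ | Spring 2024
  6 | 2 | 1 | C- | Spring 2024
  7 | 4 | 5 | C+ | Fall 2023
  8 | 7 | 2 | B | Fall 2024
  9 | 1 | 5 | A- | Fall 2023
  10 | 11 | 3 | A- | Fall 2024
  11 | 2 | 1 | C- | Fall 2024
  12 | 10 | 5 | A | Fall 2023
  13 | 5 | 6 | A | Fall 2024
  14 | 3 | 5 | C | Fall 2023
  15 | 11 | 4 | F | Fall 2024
SELECT name, gpa FROM students WHERE gpa >= (SELECT MAX(gpa) FROM students)

Execution result:
name | gpa
Eve Miller | 3.96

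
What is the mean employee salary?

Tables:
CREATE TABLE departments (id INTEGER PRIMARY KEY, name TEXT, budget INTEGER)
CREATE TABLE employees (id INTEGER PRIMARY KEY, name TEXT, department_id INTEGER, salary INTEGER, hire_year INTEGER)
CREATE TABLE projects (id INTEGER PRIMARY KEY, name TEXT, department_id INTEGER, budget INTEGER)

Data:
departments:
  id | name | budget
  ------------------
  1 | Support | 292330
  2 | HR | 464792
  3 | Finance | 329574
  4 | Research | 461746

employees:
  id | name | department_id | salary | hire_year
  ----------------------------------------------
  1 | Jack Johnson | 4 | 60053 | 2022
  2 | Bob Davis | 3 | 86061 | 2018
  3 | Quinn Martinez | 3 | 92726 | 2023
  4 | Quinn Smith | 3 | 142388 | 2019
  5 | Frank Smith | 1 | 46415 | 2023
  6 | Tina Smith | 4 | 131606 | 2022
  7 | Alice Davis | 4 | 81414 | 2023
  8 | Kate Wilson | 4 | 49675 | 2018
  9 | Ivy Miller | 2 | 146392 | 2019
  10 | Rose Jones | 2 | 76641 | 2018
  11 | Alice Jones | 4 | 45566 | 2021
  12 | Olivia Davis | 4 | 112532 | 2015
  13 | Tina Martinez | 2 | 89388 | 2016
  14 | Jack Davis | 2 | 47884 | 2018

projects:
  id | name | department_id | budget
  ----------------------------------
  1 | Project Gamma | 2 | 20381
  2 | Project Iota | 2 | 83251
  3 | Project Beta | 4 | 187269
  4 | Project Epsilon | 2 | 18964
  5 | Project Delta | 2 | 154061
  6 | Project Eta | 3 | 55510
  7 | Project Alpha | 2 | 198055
SELECT AVG(salary) FROM employees

Execution result:
86338.64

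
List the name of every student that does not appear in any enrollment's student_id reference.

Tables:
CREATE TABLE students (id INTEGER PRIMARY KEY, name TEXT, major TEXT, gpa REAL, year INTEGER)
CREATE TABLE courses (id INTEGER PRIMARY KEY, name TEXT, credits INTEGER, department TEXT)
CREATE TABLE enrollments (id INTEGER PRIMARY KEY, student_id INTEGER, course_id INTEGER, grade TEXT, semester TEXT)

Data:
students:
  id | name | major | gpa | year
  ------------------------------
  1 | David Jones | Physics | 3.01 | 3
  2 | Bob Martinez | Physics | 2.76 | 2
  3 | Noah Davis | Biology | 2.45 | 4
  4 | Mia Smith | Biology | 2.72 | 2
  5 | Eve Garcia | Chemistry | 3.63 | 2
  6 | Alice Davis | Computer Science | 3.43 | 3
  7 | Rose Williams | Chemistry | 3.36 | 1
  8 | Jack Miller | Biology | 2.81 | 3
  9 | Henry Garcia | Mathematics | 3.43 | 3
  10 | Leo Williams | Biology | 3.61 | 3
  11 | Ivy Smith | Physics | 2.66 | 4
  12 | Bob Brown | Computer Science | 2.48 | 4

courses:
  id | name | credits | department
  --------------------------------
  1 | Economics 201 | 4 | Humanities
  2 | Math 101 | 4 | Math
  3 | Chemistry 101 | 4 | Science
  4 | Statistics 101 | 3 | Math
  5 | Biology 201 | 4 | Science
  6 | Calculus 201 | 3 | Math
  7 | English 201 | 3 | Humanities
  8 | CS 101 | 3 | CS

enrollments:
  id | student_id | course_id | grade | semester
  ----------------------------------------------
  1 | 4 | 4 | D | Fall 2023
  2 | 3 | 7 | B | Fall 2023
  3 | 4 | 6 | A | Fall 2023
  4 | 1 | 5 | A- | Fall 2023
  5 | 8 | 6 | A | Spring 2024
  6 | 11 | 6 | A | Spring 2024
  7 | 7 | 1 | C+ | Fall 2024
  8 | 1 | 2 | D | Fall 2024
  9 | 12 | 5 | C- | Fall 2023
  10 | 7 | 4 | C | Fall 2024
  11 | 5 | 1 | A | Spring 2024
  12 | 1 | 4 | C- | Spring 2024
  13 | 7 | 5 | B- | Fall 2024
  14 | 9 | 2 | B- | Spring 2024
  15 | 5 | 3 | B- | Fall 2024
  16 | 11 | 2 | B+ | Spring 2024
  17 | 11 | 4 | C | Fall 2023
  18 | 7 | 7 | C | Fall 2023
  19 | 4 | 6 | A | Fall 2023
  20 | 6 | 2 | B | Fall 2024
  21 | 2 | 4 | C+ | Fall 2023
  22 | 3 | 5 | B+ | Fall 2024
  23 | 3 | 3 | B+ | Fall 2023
SELECT p.name FROM students p LEFT JOIN enrollments c ON c.student_id = p.id WHERE c.id IS NULL

Execution result:
Leo Williams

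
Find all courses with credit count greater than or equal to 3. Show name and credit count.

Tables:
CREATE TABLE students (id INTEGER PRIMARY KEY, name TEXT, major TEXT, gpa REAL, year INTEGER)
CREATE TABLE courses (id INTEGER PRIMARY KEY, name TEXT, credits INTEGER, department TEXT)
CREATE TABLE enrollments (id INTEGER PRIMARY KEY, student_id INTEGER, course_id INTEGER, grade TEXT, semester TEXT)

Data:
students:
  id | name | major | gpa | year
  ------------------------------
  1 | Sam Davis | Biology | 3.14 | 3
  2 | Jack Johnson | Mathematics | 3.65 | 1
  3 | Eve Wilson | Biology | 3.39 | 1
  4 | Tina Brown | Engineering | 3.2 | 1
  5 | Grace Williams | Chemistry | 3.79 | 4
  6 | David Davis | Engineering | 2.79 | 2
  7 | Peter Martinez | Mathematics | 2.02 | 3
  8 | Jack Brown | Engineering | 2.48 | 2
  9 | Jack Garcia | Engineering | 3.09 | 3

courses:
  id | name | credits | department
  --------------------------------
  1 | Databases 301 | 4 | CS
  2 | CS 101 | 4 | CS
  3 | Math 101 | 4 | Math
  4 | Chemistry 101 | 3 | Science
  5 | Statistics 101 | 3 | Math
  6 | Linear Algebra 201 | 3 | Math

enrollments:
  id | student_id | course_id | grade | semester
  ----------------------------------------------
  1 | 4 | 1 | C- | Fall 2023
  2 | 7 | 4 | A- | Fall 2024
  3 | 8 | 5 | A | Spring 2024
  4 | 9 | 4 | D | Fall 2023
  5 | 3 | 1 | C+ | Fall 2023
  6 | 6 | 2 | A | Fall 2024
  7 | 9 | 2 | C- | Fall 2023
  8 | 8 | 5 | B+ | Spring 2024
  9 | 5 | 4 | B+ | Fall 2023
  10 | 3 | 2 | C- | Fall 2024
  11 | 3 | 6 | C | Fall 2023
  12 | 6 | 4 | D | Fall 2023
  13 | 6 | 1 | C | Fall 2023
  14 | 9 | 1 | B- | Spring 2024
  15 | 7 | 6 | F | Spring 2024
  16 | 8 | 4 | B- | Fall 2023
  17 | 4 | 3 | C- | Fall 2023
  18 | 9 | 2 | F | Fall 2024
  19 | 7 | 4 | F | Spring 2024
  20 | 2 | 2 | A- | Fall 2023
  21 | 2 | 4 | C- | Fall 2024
SELECT name, credits FROM courses WHERE credits >= 3

Execution result:
name | credits
Databases 301 | 4
CS 101 | 4
Math 101 | 4
Chemistry 101 | 3
Statistics 101 | 3
Linear Algebra 201 | 3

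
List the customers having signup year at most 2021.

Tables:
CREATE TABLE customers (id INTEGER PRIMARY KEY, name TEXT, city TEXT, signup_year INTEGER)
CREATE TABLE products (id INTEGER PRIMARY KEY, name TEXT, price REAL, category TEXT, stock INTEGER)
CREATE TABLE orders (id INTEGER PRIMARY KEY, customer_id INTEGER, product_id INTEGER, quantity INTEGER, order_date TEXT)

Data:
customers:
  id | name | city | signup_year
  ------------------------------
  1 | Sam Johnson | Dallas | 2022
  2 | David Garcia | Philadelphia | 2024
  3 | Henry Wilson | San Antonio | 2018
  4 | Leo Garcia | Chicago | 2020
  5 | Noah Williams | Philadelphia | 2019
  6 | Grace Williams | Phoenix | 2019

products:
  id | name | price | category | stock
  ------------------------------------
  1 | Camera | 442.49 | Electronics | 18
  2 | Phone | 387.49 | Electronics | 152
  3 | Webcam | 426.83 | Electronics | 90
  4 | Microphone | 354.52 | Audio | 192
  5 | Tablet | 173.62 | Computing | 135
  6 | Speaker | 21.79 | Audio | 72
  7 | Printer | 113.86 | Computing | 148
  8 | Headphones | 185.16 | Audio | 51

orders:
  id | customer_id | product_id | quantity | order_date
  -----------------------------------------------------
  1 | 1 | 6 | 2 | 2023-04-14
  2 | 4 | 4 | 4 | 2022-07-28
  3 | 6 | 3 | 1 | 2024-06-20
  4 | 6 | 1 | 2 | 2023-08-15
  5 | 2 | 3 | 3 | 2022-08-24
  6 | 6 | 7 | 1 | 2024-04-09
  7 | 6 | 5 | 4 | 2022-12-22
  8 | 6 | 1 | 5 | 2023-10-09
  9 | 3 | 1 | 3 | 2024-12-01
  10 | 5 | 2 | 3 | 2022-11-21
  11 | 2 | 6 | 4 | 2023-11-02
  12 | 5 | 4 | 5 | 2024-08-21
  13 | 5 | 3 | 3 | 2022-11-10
SELECT name, signup_year FROM customers WHERE signup_year <= 2021

Execution result:
name | signup_year
Henry Wilson | 2018
Leo Garcia | 2020
Noah Williams | 2019
Grace Williams | 2019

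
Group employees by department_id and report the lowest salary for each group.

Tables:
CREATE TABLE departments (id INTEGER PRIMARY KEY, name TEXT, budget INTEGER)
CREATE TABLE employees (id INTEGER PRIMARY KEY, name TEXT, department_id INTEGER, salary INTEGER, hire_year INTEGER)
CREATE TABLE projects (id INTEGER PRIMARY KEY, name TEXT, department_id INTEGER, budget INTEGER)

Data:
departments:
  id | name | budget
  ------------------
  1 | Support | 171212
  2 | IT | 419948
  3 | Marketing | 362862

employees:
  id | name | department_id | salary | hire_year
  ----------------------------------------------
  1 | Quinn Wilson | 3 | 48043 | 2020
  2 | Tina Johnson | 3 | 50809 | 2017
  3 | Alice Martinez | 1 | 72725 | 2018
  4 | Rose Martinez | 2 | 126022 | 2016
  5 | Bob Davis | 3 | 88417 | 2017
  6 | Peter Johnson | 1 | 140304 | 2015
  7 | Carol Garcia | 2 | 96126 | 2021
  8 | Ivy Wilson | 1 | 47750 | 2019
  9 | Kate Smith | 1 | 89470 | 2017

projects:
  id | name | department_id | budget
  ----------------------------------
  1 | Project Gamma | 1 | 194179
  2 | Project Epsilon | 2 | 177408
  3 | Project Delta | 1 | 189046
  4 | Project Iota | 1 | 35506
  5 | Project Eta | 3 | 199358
SELECT department_id, MIN(salary) AS min_salary FROM employees GROUP BY department_id

Execution result:
department_id | min_salary
1 | 47750
2 | 96126
3 | 48043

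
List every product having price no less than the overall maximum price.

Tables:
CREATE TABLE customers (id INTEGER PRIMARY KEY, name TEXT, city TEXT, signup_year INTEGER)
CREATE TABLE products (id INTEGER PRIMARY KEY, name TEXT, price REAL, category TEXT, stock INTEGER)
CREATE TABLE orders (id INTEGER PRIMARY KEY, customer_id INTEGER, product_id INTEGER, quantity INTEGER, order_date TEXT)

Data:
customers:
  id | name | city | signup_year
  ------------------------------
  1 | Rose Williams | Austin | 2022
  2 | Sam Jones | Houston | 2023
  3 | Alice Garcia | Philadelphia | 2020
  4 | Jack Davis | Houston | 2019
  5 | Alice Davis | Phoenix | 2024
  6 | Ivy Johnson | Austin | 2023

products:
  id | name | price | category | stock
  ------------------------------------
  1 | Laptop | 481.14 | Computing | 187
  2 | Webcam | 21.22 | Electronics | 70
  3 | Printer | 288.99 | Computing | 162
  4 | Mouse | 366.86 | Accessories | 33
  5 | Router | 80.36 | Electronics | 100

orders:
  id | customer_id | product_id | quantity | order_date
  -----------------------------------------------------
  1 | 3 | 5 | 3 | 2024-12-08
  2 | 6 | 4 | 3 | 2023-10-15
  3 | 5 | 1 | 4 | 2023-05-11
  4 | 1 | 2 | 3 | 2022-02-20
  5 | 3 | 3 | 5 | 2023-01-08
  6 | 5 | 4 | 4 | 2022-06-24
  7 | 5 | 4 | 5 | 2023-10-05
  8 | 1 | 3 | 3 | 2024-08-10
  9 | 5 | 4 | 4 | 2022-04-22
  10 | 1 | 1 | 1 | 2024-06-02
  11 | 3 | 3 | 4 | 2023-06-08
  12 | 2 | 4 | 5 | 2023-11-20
SELECT name, price FROM products WHERE price >= (SELECT MAX(price) FROM products)

Execution result:
name | price
Laptop | 481.14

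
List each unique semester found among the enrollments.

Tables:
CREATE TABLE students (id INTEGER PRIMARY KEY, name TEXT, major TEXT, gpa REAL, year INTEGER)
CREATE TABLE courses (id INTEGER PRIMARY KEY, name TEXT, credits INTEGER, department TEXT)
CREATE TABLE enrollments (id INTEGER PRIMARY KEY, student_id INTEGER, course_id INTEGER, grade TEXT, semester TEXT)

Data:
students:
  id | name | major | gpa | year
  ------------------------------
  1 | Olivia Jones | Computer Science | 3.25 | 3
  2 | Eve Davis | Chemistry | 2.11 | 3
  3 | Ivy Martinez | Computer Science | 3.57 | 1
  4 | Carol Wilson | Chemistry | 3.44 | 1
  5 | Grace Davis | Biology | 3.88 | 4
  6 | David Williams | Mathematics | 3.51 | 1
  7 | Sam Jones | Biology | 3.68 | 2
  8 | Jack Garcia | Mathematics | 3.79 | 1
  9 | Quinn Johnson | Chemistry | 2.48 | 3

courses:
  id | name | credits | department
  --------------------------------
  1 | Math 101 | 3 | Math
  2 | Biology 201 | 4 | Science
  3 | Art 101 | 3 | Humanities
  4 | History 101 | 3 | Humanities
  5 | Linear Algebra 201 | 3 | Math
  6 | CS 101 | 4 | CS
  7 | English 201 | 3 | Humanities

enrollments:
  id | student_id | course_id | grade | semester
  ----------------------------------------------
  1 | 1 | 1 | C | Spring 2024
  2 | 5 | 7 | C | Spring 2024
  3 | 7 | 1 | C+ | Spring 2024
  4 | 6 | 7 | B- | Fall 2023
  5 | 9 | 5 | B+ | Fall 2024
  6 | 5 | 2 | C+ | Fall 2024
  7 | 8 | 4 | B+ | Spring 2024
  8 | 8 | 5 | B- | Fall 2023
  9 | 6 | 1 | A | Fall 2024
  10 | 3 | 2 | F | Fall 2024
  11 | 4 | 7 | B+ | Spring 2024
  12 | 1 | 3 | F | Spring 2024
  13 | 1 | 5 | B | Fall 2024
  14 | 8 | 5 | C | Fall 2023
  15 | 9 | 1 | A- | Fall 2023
SELECT DISTINCT semester FROM enrollments

Execution result:
semester
Spring 2024
Fall 2023
Fall 2024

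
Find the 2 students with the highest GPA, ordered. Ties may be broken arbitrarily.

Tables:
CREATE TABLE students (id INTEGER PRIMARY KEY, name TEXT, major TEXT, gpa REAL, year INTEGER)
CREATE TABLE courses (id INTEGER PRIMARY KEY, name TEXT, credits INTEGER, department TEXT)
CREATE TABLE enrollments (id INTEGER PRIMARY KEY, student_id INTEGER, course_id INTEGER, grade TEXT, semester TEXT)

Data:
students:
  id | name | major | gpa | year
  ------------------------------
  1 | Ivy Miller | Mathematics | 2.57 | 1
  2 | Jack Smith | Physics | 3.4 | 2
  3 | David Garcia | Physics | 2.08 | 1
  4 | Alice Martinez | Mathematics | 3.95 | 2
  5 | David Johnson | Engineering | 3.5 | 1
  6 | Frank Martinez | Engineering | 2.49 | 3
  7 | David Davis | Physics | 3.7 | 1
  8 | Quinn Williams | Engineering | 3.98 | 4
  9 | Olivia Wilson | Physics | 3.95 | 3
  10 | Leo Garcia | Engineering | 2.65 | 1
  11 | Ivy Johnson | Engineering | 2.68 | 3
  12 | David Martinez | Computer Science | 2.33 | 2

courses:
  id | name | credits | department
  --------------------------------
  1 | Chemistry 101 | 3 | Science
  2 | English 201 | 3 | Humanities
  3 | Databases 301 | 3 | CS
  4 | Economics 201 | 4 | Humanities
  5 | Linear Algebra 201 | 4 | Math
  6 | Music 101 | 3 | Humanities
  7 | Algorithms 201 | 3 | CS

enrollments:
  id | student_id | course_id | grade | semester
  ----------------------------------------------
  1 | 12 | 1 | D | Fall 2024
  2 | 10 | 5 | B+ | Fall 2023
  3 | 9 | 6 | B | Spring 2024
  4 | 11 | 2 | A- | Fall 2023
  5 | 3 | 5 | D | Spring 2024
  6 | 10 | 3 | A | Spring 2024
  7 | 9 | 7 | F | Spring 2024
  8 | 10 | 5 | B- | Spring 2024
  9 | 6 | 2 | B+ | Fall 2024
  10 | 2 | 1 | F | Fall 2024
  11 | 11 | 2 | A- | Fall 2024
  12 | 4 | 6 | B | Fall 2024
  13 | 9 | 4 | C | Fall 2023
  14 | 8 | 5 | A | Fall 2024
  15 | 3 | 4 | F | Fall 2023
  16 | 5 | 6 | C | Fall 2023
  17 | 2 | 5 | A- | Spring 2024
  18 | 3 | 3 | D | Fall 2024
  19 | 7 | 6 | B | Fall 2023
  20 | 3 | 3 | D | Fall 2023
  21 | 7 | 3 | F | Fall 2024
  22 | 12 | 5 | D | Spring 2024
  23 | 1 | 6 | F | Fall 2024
SELECT name, gpa FROM students ORDER BY gpa DESC LIMIT 2

Execution result:
name | gpa
Quinn Williams | 3.98
Alice Martinez | 3.95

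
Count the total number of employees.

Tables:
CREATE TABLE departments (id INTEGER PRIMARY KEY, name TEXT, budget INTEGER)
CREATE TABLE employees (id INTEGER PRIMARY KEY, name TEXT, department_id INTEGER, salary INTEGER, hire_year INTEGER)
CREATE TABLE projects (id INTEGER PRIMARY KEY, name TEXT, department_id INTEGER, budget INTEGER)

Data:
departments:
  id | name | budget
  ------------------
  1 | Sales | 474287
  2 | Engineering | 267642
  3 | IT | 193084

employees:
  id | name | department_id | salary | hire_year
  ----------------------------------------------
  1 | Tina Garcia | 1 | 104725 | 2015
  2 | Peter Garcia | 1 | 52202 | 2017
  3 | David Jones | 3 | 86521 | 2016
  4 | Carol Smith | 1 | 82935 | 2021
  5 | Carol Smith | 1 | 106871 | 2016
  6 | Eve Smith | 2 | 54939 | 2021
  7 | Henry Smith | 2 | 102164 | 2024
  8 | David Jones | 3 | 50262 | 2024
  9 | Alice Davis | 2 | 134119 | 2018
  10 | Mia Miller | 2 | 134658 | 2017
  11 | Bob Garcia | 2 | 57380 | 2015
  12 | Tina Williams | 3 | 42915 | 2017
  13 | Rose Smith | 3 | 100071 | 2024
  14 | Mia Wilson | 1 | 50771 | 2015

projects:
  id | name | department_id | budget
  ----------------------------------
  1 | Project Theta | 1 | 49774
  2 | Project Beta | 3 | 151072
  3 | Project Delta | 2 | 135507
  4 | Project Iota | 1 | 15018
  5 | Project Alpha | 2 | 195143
SELECT COUNT(*) FROM employees

Execution result:
14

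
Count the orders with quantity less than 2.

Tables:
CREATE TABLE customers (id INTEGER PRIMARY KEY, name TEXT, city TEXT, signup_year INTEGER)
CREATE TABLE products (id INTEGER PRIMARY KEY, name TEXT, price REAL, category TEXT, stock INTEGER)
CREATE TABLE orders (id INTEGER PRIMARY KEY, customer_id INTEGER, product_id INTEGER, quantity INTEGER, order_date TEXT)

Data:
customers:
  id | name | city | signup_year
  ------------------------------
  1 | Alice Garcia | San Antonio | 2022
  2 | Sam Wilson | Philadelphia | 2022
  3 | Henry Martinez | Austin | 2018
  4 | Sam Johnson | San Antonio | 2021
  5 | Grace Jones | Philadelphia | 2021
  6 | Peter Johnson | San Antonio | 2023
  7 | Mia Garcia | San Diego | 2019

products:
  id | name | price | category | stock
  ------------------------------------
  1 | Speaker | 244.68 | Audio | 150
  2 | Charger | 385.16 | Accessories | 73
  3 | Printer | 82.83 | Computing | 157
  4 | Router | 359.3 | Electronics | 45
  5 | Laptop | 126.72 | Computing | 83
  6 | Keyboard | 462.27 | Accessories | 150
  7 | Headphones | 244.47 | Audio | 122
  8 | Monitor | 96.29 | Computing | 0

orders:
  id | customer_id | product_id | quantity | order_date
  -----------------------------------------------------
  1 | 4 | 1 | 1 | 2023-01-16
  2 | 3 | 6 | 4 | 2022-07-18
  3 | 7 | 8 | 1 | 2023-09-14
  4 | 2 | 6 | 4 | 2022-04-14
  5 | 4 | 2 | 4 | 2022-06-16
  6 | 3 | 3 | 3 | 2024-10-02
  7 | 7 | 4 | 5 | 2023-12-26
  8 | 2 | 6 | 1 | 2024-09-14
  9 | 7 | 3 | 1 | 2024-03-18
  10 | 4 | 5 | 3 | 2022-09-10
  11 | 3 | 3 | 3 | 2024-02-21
SELECT COUNT(*) FROM orders WHERE quantity < 2

Execution result:
4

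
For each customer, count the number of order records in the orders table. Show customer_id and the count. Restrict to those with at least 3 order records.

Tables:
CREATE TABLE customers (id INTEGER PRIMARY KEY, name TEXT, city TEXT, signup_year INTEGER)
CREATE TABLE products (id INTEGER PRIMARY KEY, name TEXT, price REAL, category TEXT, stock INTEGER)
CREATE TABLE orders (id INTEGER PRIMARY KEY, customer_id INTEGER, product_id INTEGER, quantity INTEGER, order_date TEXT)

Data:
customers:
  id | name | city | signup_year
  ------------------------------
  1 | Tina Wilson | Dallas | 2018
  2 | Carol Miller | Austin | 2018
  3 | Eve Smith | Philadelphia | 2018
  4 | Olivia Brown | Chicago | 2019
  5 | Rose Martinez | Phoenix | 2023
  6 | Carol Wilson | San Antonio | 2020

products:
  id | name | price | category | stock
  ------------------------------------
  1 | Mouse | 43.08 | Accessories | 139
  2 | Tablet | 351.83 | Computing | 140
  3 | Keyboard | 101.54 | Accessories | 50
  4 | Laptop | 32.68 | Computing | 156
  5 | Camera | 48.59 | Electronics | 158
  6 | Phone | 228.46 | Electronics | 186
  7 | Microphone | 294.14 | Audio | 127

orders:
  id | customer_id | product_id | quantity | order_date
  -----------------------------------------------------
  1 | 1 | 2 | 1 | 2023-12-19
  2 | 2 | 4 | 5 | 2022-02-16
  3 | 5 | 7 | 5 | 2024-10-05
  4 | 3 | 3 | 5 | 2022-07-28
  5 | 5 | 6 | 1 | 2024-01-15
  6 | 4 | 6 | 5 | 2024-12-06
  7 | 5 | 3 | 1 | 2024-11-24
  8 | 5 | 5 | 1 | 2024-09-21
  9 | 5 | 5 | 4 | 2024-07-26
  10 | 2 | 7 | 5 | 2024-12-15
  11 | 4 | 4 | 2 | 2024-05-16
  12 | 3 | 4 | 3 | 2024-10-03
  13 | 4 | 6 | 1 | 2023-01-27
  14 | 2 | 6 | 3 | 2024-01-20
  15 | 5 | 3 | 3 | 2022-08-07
SELECT customer_id, COUNT(*) AS order_count FROM orders GROUP BY customer_id HAVING COUNT(*) >= 3

Execution result:
customer_id | order_count
2 | 3
4 | 3
5 | 6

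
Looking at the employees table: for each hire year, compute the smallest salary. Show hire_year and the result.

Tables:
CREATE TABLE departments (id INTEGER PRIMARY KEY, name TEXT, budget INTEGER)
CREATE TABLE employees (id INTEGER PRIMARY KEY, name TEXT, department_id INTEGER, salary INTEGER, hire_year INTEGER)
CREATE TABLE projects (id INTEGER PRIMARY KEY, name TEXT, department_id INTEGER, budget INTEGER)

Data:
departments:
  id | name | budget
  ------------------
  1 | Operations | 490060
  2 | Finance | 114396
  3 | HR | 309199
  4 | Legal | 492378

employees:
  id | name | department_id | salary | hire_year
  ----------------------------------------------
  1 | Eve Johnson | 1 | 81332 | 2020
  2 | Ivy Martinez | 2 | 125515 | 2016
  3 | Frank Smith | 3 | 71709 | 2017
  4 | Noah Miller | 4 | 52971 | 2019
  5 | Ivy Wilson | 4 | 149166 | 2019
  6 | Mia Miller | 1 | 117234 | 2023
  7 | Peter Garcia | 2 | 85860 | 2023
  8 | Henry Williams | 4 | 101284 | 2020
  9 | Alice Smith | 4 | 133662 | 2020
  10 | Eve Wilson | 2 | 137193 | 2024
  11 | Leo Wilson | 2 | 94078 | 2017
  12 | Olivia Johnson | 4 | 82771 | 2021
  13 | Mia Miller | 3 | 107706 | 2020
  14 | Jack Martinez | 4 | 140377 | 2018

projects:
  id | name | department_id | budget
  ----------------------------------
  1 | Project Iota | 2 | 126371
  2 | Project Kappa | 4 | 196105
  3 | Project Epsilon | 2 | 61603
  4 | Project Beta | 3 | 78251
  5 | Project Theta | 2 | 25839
SELECT hire_year, MIN(salary) AS min_salary FROM employees GROUP BY hire_year

Execution result:
hire_year | min_salary
2016 | 125515
2017 | 71709
2018 | 140377
2019 | 52971
2020 | 81332
2021 | 82771
2023 | 85860
2024 | 137193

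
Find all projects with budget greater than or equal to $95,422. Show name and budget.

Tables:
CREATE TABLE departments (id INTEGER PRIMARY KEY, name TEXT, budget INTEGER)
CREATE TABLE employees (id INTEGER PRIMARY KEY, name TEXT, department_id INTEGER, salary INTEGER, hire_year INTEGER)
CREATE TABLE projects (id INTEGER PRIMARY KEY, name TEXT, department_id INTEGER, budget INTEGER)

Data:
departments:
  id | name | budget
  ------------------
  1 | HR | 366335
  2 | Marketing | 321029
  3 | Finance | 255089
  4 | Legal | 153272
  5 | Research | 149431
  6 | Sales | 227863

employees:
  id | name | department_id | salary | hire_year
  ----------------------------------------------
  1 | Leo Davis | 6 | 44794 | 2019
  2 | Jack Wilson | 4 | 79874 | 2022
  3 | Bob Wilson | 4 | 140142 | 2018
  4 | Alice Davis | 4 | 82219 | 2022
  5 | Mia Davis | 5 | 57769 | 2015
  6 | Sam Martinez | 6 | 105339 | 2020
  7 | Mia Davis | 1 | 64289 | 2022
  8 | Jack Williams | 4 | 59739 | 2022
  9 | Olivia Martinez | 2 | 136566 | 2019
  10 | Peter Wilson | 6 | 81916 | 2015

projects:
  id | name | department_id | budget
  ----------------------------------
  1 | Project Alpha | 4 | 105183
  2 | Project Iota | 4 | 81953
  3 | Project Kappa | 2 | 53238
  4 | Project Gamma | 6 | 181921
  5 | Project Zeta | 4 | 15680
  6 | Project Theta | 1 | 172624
SELECT name, budget FROM projects WHERE budget >= 95422

Execution result:
name | budget
Project Alpha | 105183
Project Gamma | 181921
Project Theta | 172624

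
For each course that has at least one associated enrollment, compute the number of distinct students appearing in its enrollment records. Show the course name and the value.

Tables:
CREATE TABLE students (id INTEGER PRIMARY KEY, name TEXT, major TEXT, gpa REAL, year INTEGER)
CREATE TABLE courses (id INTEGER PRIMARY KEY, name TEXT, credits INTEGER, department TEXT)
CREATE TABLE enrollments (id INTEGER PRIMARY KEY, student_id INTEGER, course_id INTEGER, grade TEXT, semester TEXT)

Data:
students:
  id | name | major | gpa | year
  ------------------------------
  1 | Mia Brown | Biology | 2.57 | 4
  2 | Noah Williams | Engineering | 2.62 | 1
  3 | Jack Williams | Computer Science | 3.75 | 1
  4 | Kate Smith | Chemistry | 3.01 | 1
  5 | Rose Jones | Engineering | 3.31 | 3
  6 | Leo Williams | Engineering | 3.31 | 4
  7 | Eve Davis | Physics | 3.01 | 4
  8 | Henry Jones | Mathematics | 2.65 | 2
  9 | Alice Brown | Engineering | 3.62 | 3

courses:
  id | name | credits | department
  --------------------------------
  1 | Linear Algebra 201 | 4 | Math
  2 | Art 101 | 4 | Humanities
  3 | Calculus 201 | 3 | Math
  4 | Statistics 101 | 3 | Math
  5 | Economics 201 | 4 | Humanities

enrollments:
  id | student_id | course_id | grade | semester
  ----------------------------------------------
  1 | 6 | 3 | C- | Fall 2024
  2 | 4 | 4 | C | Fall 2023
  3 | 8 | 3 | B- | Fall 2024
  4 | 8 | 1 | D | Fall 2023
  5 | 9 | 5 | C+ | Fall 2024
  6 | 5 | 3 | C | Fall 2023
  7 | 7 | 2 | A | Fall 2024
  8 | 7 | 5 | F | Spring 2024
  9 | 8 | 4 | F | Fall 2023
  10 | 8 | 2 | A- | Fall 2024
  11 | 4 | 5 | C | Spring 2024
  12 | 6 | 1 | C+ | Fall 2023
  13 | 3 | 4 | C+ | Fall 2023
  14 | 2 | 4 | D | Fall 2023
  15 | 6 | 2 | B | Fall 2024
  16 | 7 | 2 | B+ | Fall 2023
SELECT p.name, COUNT(DISTINCT c.student_id) AS distinct_student_count FROM enrollments c JOIN courses p ON c.course_id = p.id GROUP BY p.id, p.name

Execution result:
name | distinct_student_count
Linear Algebra 201 | 2
Art 101 | 3
Calculus 201 | 3
Statistics 101 | 4
Economics 201 | 3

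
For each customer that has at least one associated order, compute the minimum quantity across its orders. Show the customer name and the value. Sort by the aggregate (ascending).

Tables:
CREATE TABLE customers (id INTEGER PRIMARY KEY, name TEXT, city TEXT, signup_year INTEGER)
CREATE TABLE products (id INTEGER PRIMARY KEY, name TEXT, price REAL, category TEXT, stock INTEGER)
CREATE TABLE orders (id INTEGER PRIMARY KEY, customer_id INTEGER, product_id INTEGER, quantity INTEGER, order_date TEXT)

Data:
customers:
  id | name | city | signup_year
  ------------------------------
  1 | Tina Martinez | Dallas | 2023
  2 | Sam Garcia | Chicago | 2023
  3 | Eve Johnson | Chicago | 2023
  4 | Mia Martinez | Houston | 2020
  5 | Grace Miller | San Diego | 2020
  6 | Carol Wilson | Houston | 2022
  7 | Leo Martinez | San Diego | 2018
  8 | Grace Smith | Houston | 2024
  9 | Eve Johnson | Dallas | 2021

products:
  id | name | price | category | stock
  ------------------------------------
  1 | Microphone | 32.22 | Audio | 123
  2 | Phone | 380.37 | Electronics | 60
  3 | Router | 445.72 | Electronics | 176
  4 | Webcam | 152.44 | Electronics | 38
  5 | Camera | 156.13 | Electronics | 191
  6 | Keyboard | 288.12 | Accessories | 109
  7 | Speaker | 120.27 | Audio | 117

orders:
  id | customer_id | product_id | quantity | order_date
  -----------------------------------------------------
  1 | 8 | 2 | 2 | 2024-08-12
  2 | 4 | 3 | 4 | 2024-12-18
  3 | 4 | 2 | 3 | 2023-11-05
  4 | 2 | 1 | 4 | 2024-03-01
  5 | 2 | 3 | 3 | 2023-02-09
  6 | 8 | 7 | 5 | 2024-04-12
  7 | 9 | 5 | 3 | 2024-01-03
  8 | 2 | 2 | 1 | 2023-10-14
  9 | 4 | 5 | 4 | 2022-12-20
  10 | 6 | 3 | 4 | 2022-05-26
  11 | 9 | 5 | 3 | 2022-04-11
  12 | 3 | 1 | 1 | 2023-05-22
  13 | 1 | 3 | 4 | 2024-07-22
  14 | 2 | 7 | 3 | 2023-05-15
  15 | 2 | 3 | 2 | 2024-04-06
SELECT p.name, MIN(c.quantity) AS min_quantity FROM orders c JOIN customers p ON c.customer_id = p.id GROUP BY p.id, p.name ORDER BY min_quantity ASC

Execution result:
name | min_quantity
Sam Garcia | 1
Eve Johnson | 1
Grace Smith | 2
Mia Martinez | 3
Eve Johnson | 3
Tina Martinez | 4
Carol Wilson | 4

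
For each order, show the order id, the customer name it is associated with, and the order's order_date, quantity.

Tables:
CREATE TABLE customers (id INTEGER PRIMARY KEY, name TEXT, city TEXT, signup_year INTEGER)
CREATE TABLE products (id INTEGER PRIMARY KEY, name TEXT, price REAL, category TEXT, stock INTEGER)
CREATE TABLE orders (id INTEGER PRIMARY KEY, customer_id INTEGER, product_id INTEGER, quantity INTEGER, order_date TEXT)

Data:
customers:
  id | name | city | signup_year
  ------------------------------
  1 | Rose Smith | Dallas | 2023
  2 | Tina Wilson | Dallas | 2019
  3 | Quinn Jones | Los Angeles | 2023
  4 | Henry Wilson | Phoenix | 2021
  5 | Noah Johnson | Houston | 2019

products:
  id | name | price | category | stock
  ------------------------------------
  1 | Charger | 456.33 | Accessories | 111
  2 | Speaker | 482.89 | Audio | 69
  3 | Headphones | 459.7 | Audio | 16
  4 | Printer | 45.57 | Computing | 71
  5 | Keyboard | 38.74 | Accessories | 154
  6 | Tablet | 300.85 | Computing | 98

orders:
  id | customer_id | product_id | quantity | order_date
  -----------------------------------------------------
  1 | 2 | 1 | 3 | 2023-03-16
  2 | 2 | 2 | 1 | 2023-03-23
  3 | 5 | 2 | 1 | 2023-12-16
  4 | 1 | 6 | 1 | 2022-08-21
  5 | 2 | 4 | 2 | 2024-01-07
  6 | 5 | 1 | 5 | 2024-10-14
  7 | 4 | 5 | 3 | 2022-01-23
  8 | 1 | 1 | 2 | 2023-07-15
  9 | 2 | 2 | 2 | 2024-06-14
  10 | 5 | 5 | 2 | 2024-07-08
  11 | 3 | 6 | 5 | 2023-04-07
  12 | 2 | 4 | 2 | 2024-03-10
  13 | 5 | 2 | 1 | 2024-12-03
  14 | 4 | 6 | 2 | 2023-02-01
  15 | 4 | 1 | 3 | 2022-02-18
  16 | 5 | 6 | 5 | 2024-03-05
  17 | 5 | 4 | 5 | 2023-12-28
SELECT c.id, p.name AS customer, c.order_date, c.quantity FROM orders c JOIN customers p ON c.customer_id = p.id

Execution result:
id | customer | order_date | quantity
1 | Tina Wilson | 2023-03-16 | 3
2 | Tina Wilson | 2023-03-23 | 1
3 | Noah Johnson | 2023-12-16 | 1
4 | Rose Smith | 2022-08-21 | 1
5 | Tina Wilson | 2024-01-07 | 2
6 | Noah Johnson | 2024-10-14 | 5
7 | Henry Wilson | 2022-01-23 | 3
8 | Rose Smith | 2023-07-15 | 2
9 | Tina Wilson | 2024-06-14 | 2
10 | Noah Johnson | 2024-07-08 | 2
11 | Quinn Jones | 2023-04-07 | 5
12 | Tina Wilson | 2024-03-10 | 2
13 | Noah Johnson | 2024-12-03 | 1
14 | Henry Wilson | 2023-02-01 | 2
15 | Henry Wilson | 2022-02-18 | 3
16 | Noah Johnson | 2024-03-05 | 5
17 | Noah Johnson | 2023-12-28 | 5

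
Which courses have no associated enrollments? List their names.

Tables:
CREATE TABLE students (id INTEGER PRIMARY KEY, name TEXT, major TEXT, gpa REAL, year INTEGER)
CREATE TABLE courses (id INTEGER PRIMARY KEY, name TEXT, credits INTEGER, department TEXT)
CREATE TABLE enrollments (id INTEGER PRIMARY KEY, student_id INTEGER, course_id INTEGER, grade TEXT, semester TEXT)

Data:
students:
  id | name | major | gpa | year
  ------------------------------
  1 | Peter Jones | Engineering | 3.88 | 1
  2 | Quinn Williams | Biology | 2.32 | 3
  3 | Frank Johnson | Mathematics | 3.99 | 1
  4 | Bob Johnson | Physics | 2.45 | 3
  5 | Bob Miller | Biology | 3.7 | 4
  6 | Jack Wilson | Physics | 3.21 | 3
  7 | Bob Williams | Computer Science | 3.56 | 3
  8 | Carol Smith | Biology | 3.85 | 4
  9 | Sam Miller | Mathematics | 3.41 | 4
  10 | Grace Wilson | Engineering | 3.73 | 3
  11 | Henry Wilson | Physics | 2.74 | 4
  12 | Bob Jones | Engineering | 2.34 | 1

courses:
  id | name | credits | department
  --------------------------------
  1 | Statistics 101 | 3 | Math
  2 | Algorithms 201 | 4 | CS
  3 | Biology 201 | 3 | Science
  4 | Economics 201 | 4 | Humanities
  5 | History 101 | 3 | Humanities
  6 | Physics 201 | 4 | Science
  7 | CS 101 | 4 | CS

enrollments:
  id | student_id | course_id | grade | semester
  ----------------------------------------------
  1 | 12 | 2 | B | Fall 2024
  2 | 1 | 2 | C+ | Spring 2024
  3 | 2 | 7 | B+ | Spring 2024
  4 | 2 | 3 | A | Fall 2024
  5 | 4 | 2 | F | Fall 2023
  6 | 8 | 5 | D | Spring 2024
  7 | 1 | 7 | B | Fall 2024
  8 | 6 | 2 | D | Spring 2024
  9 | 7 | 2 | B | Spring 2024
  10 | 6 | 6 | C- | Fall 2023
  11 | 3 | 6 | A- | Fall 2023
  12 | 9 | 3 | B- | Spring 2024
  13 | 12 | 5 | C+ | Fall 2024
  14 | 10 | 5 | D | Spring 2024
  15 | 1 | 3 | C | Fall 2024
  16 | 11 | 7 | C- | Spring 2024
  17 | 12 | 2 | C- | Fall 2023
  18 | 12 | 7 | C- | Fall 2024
SELECT p.name FROM courses p LEFT JOIN enrollments c ON c.course_id = p.id WHERE c.id IS NULL

Execution result:
name
Statistics 101
Economics 201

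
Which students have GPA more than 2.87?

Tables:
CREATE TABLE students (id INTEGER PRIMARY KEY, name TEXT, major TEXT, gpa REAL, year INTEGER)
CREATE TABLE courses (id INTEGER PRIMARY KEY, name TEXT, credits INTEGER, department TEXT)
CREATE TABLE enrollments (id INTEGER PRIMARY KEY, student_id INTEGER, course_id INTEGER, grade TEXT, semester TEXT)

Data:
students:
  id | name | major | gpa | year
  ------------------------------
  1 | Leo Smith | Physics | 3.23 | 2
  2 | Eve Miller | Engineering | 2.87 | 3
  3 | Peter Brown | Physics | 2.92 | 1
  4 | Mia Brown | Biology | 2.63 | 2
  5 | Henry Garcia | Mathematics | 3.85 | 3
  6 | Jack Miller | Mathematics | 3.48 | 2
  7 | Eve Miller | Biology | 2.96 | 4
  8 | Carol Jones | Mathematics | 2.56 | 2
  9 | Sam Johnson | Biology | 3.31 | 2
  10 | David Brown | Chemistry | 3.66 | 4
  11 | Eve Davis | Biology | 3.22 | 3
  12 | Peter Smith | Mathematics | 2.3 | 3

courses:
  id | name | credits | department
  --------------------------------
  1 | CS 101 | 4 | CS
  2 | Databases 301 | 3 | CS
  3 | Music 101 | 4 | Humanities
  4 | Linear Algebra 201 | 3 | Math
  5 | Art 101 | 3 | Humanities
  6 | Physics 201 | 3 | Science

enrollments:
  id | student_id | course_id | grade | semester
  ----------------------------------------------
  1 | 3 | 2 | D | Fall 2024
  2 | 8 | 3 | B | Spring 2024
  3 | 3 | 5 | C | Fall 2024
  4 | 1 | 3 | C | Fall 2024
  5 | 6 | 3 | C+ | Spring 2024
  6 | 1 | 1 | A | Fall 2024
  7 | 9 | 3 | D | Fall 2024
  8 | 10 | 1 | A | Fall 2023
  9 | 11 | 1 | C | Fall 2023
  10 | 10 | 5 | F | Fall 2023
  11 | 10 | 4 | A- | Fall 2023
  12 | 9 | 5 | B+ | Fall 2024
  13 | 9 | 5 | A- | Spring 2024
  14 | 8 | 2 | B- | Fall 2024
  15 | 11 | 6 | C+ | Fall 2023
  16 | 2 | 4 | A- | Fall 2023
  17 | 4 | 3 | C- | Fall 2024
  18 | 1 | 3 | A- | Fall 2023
SELECT name, gpa FROM students WHERE gpa > 2.87

Execution result:
name | gpa
Leo Smith | 3.23
Peter Brown | 2.92
Henry Garcia | 3.85
Jack Miller | 3.48
Eve Miller | 2.96
Sam Johnson | 3.31
David Brown | 3.66
Eve Davis | 3.22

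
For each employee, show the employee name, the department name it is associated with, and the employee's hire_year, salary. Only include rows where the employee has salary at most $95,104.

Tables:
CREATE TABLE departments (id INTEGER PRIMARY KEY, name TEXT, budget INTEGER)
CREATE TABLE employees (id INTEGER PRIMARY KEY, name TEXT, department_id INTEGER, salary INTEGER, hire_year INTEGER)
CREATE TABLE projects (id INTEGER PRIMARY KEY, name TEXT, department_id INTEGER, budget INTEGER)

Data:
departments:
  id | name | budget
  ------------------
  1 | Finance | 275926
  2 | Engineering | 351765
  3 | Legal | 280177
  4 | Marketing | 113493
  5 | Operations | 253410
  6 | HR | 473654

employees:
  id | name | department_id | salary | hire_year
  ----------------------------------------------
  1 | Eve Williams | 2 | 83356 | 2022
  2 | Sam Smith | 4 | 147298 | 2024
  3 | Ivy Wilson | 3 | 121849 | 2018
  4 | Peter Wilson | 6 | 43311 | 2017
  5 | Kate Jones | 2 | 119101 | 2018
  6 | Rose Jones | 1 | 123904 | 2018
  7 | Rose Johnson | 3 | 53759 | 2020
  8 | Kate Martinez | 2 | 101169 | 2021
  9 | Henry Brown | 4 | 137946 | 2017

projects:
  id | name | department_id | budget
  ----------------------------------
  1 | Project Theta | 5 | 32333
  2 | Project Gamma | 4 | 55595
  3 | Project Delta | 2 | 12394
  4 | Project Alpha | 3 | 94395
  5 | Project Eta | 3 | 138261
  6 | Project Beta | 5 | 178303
SELECT c.name, p.name AS department, c.hire_year, c.salary FROM employees c JOIN departments p ON c.department_id = p.id WHERE c.salary <= 95104

Execution result:
name | department | hire_year | salary
Eve Williams | Engineering | 2022 | 83356
Peter Wilson | HR | 2017 | 43311
Rose Johnson | Legal | 2020 | 53759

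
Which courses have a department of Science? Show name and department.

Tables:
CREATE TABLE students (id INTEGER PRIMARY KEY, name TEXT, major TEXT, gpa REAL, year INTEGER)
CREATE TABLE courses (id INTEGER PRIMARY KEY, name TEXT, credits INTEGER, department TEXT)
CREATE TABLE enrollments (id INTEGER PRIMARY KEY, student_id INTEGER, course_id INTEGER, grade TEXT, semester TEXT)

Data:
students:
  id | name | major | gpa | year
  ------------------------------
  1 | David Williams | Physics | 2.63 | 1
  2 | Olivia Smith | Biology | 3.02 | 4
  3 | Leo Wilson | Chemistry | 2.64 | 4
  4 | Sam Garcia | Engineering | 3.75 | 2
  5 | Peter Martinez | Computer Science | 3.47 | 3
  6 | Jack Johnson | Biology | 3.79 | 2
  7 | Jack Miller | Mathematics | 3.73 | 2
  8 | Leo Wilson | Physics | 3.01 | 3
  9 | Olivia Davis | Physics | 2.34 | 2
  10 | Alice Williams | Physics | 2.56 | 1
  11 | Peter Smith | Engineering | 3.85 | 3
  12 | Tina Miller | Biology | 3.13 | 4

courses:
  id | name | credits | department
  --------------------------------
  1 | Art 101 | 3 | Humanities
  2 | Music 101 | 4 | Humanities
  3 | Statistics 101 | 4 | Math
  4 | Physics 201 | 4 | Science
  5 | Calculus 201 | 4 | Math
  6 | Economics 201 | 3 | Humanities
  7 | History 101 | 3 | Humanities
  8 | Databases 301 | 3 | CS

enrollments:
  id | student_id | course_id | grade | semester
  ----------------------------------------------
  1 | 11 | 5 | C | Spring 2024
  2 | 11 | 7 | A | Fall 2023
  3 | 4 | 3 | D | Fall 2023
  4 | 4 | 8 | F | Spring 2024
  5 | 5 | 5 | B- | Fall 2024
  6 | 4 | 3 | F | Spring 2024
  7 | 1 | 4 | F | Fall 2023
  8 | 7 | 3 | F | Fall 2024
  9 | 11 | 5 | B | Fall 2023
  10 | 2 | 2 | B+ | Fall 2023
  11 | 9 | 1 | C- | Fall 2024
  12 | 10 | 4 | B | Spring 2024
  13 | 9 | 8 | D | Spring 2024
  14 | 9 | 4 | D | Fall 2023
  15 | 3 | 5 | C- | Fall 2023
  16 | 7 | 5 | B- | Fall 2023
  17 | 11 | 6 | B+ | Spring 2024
SELECT name, department FROM courses WHERE department = 'Science'

Execution result:
name | department
Physics 201 | Science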